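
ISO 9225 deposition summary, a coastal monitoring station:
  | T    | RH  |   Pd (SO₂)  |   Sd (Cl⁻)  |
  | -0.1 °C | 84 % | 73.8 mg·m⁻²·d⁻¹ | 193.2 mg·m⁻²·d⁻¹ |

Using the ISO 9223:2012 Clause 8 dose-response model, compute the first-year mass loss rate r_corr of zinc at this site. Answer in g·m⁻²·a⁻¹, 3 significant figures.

r_corr = 24.7 g·m⁻²·a⁻¹

zinc: T≤10 °C ⇒ hinge +0.038·(-0.1−10) = -0.3838
  SO₂ term: 0.0129·73.8^0.44·exp(0.046·84-0.3838) = 2.779
  Cl⁻ term: 0.0175·193.2^0.57·exp(0.008·84+0.085·-0.1) = 0.6827
  sum: 2.779 + 0.6827 → r_corr = 3.462 μm/a
Convert to mass loss: 3.462 μm/a × 7.14 g/cm³ = 24.72 g·m⁻²·a⁻¹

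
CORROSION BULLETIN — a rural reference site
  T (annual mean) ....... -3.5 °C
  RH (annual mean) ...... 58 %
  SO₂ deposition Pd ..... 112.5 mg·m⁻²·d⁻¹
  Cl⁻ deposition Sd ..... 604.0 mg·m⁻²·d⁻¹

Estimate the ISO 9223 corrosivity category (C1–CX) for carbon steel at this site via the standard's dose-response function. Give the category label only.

carbon steel: f(T) = +0.150·(T−10) [T≤10 °C] = -2.0250
  sulphur-dioxide contribution → 8.688 μm/a
  chloride contribution → 31.86 μm/a
  ⇒ r_corr(carbon steel) = 40.55 μm/a
Category bounds: 25…50 μm/a bracket r_corr ⇒ C3

C3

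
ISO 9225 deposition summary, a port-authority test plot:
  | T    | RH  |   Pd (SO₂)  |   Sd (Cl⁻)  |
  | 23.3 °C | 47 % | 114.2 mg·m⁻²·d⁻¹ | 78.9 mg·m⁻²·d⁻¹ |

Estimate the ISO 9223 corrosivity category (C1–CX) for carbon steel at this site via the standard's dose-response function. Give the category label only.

carbon steel: f(T) = -0.054·(T−10) [T>10 °C] = -0.7182
  sulphur-dioxide contribution → 25.96 μm/a
  chloride contribution → 18.33 μm/a
  ⇒ r_corr(carbon steel) = 44.29 μm/a
ISO 9223 Table 2 (carbon steel): 25 < 44.3 ≤ 50 μm/a ⇒ C3

C3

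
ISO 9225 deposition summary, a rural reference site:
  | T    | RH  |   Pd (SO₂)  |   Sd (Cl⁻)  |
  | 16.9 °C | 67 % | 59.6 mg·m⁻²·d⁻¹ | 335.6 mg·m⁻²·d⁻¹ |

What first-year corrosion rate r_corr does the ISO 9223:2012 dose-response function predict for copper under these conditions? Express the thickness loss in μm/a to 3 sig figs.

r_corr = 1.72 μm/a

copper: f(T) = -0.080·(T−10) [T>10 °C] = -0.5520
  Pd branch = 0.0053·Pd^0.26·e^(0.059·RH+f) = 0.4601 μm/a
  Sd branch = 0.01025·Sd^0.27·e^(0.036·RH+0.049·T) = 1.259 μm/a
  sum: 0.4601 + 1.259 → r_corr = 1.719 μm/a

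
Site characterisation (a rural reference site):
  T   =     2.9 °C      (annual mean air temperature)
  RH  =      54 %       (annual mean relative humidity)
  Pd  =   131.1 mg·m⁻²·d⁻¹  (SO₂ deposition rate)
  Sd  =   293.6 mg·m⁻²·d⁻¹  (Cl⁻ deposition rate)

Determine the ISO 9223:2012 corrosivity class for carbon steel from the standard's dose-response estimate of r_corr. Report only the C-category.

C3

carbon steel: temperature factor f = +0.150·(-7.1) = -1.0650
  SO₂ term: 1.77·131.1^0.52·exp(0.02·54-1.0650) = 22.68
  Cl⁻ term: 0.102·293.6^0.62·exp(0.033·54+0.04·2.9) = 23.06
  r_corr = 22.68 + 23.06 = 45.74 μm/a
ISO 9223 Table 2 (carbon steel): 25 < 45.7 ≤ 50 μm/a ⇒ C3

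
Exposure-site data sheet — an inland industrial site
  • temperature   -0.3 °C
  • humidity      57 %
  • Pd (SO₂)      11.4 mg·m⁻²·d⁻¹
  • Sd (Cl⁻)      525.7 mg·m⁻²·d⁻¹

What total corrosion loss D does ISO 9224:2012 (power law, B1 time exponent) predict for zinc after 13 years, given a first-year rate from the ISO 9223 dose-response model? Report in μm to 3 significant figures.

zinc: temperature factor f = +0.038·(-10.3) = -0.3914
  sulphur-dioxide contribution → 0.3502 μm/a
  chloride contribution → 0.9568 μm/a
  ⇒ r_corr(zinc) = 1.307 μm/a
ISO 9224: D(t) = r_corr · t^b with b = 0.813 (zinc, B1)
  D(13) = 1.307 × 13^0.813 = 1.307 × 8.047 = 10.52 μm

D(13) = 10.5 μm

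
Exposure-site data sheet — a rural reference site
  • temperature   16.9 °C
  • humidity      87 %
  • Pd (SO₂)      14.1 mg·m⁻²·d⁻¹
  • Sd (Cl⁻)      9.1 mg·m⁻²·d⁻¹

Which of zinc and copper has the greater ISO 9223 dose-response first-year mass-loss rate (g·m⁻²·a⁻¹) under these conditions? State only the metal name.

copper

zinc: temperature factor f = -0.071·(6.9) = -0.4899
  Pd branch = 0.0129·Pd^0.44·e^(0.046·RH+f) = 1.385 μm/a
  Sd branch = 0.0175·Sd^0.57·e^(0.008·RH+0.085·T) = 0.5198 μm/a
  r_corr = 1.385 + 0.5198 = 1.905 μm/a
  mass loss = 1.905 μm/a × 7.14 g/cm³ = 13.6 g·m⁻²·a⁻¹
copper: T>10 °C ⇒ hinge -0.080·(16.9−10) = -0.5520
  SO₂ term: 0.0053·14.1^0.26·exp(0.059·87-0.5520) = 1.029
  Cl⁻ term: 0.01025·9.1^0.27·exp(0.036·87+0.049·16.9) = 0.9761
  r_corr = 1.029 + 0.9761 = 2.006 μm/a
  mass loss = 2.006 μm/a × 8.96 g/cm³ = 17.97 g·m⁻²·a⁻¹
Ordering by g·m⁻²·a⁻¹: copper (18) > zinc (13.6)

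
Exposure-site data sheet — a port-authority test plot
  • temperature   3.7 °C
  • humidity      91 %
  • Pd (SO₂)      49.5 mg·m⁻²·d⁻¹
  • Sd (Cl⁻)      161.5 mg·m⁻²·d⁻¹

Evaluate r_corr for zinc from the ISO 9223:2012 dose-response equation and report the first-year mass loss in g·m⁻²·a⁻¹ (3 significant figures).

zinc: f(T) = +0.038·(T−10) [T≤10 °C] = -0.2394
  sulphur-dioxide contribution → 3.717 μm/a
  chloride contribution → 0.9004 μm/a
  total first-year rate 4.618 μm/a
Convert to mass loss: 4.618 μm/a × 7.14 g/cm³ = 32.97 g·m⁻²·a⁻¹

r_corr = 33.0 g·m⁻²·a⁻¹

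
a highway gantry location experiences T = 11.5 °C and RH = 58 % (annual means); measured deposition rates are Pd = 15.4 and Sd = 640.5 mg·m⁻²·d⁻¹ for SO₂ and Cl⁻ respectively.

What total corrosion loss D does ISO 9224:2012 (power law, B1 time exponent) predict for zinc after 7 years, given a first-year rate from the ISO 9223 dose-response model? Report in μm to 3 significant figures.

D(7) = 17.0 μm

zinc: T>10 °C ⇒ hinge -0.071·(11.5−10) = -0.1065
  sulphur-dioxide contribution → 0.5566 μm/a
  chloride contribution → 2.943 μm/a
  total first-year rate 3.5 μm/a
Power-law: D(7) = r_corr · 7^0.813
  D(7) = 3.5 × 7^0.813 = 3.5 × 4.865 = 17.02 μm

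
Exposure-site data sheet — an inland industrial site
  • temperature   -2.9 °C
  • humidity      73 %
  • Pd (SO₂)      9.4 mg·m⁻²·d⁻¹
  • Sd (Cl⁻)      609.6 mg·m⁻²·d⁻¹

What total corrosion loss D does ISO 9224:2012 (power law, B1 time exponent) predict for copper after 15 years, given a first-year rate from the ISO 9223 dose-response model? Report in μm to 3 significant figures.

D(15) = 5.08 μm

copper: T≤10 °C ⇒ hinge +0.126·(-2.9−10) = -1.6254
  Pd branch = 0.0053·Pd^0.26·e^(0.059·RH+f) = 0.1386 μm/a
  Sd branch = 0.01025·Sd^0.27·e^(0.036·RH+0.049·T) = 0.6955 μm/a
  r_corr = 0.1386 + 0.6955 = 0.8341 μm/a
Power-law: D(15) = r_corr · 15^0.667
  D(15) = 0.8341 × 15^0.667 = 0.8341 × 6.088 = 5.078 μm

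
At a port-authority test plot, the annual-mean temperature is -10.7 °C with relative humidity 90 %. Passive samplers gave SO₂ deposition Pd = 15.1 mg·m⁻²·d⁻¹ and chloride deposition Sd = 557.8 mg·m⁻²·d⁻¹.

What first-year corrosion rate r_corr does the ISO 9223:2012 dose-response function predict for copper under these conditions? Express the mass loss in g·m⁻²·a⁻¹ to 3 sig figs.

r_corr = 9.09 g·m⁻²·a⁻¹

copper: temperature factor f = +0.126·(-20.7) = -2.6082
  sulphur-dioxide contribution → 0.16 μm/a
  chloride contribution → 0.8544 μm/a
  total first-year rate 1.014 μm/a
Convert to mass loss: 1.014 μm/a × 8.96 g/cm³ = 9.09 g·m⁻²·a⁻¹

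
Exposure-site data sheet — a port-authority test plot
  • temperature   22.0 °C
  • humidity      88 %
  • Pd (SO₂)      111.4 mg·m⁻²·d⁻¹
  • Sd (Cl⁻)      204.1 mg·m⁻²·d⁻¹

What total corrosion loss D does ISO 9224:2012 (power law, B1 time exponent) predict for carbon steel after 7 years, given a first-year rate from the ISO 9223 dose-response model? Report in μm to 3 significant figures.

carbon steel: f(T) = -0.054·(T−10) [T>10 °C] = -0.6480
  Pd branch = 1.77·Pd^0.52·e^(0.02·RH+f) = 62.42 μm/a
  Sd branch = 0.102·Sd^0.62·e^(0.033·RH+0.04·T) = 121.4 μm/a
  sum: 62.42 + 121.4 → r_corr = 183.8 μm/a
ISO 9224: D(t) = r_corr · t^b with b = 0.523 (carbon steel, B1)
  D(7) = 183.8 × 7^0.523 = 183.8 × 2.767 = 508.5 μm

D(7) = 508 μm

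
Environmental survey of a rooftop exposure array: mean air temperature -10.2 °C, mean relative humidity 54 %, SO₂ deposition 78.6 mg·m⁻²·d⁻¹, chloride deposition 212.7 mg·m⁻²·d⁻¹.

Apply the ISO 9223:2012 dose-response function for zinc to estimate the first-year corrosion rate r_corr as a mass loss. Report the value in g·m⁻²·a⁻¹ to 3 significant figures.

zinc: temperature factor f = +0.038·(-20.2) = -0.7676
  Pd branch = 0.0129·Pd^0.44·e^(0.046·RH+f) = 0.4898 μm/a
  Cl⁻ term: 0.0175·212.7^0.57·exp(0.008·54+0.085·-10.2) = 0.2404
  sum: 0.4898 + 0.2404 → r_corr = 0.7302 μm/a
Convert to mass loss: 0.7302 μm/a × 7.14 g/cm³ = 5.214 g·m⁻²·a⁻¹

r_corr = 5.21 g·m⁻²·a⁻¹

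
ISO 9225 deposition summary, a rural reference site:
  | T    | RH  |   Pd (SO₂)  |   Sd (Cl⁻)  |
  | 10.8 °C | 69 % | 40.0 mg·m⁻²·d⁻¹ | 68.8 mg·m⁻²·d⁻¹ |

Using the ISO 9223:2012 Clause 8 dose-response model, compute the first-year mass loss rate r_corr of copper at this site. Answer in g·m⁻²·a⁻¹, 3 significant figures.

r_corr = 12.7 g·m⁻²·a⁻¹

copper: temperature factor f = -0.080·(0.8) = -0.0640
  sulphur-dioxide contribution → 0.7604 μm/a
  chloride contribution → 0.6539 μm/a
  ⇒ r_corr(copper) = 1.414 μm/a
Convert to mass loss: 1.414 μm/a × 8.96 g/cm³ = 12.67 g·m⁻²·a⁻¹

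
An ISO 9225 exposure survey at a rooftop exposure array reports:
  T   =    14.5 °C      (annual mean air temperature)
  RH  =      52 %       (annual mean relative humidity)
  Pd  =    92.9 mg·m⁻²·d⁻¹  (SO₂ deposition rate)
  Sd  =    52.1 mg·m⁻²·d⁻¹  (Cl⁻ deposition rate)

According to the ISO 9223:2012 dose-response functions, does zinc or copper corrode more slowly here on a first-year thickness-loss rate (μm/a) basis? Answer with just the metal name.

copper

zinc: temperature factor f = -0.071·(4.5) = -0.3195
  SO₂ term: 0.0129·92.9^0.44·exp(0.046·52-0.3195) = 0.7526
  Sd branch = 0.0175·Sd^0.57·e^(0.008·RH+0.085·T) = 0.8661 μm/a
  r_corr = 0.7526 + 0.8661 = 1.619 μm/a
copper: T>10 °C ⇒ hinge -0.080·(14.5−10) = -0.3600
  SO₂ term: 0.0053·92.9^0.26·exp(0.059·52-0.3600) = 0.2582
  Sd branch = 0.01025·Sd^0.27·e^(0.036·RH+0.049·T) = 0.3943 μm/a
  r_corr = 0.2582 + 0.3943 = 0.6526 μm/a
Ordering by μm/a: zinc (1.62) > copper (0.653)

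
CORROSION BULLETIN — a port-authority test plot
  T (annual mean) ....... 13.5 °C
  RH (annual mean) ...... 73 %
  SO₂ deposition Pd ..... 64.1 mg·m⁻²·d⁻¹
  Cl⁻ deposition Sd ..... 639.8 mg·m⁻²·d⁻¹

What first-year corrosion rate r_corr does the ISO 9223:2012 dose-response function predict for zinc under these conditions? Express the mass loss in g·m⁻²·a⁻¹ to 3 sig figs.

zinc: T>10 °C ⇒ hinge -0.071·(13.5−10) = -0.2485
  sulphur-dioxide contribution → 1.803 μm/a
  chloride contribution → 3.931 μm/a
  total first-year rate 5.734 μm/a
Convert to mass loss: 5.734 μm/a × 7.14 g/cm³ = 40.94 g·m⁻²·a⁻¹

r_corr = 40.9 g·m⁻²·a⁻¹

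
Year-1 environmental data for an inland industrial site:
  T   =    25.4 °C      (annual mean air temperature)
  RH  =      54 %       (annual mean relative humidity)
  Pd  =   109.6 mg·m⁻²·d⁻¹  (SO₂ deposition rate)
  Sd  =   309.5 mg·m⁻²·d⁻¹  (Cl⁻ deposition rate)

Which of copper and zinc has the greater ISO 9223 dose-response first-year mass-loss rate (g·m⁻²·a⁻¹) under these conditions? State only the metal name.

copper: temperature factor f = -0.080·(15.4) = -1.2320
  sulphur-dioxide contribution → 0.1268 μm/a
  chloride contribution → 1.169 μm/a
  total first-year rate 1.296 μm/a
  mass loss = 1.296 μm/a × 8.96 g/cm³ = 11.61 g·m⁻²·a⁻¹
zinc: f(T) = -0.071·(T−10) [T>10 °C] = -1.0934
  sulphur-dioxide contribution → 0.4093 μm/a
  chloride contribution → 6.137 μm/a
  total first-year rate 6.547 μm/a
  mass loss = 6.547 μm/a × 7.14 g/cm³ = 46.74 g·m⁻²·a⁻¹
Ordering by g·m⁻²·a⁻¹: zinc (46.7) > copper (11.6)

zinc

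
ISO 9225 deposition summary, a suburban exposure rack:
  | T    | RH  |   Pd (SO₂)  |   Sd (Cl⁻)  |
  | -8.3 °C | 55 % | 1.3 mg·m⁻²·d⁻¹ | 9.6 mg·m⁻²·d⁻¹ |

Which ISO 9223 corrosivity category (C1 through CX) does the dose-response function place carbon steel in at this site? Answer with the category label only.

C2

carbon steel: f(T) = +0.150·(T−10) [T≤10 °C] = -2.7450
  SO₂ term: 1.77·1.3^0.52·exp(0.02·55-2.7450) = 0.3916
  Sd branch = 0.102·Sd^0.62·e^(0.033·RH+0.04·T) = 1.827 μm/a
  sum: 0.3916 + 1.827 → r_corr = 2.218 μm/a
Category bounds: 1.3…25 μm/a bracket r_corr ⇒ C2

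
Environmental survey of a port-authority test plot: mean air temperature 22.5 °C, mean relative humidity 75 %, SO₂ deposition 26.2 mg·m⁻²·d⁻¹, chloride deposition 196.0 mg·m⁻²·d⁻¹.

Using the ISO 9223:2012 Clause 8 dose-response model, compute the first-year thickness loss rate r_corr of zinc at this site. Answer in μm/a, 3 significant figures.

r_corr = 5.08 μm/a

zinc: temperature factor f = -0.071·(12.5) = -0.8875
  Pd branch = 0.0129·Pd^0.44·e^(0.046·RH+f) = 0.7039 μm/a
  Sd branch = 0.0175·Sd^0.57·e^(0.008·RH+0.085·T) = 4.373 μm/a
  sum: 0.7039 + 4.373 → r_corr = 5.077 μm/a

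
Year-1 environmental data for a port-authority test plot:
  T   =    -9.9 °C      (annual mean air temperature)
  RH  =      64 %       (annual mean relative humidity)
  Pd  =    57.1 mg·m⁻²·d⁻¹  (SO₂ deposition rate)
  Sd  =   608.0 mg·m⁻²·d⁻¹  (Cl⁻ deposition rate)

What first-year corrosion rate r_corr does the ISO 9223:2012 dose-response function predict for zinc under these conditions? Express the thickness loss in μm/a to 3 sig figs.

r_corr = 1.17 μm/a

zinc: f(T) = +0.038·(T−10) [T≤10 °C] = -0.7562
  SO₂ term: 0.0129·57.1^0.44·exp(0.046·64-0.7562) = 0.6818
  Cl⁻ term: 0.0175·608.0^0.57·exp(0.008·64+0.085·-9.9) = 0.4861
  sum: 0.6818 + 0.4861 → r_corr = 1.168 μm/a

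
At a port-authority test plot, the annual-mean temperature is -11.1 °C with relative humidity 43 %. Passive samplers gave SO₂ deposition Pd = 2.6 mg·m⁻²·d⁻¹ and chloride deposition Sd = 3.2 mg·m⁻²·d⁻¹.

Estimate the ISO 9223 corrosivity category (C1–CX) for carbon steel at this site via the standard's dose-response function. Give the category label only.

C1

carbon steel: f(T) = +0.150·(T−10) [T≤10 °C] = -3.1650
  SO₂ term: 1.77·2.6^0.52·exp(0.02·43-3.1650) = 0.2902
  Cl⁻ term: 0.102·3.2^0.62·exp(0.033·43+0.04·-11.1) = 0.5562
  sum: 0.2902 + 0.5562 → r_corr = 0.8464 μm/a
0.846 μm/a falls in (0, 1.3] for carbon steel → category C1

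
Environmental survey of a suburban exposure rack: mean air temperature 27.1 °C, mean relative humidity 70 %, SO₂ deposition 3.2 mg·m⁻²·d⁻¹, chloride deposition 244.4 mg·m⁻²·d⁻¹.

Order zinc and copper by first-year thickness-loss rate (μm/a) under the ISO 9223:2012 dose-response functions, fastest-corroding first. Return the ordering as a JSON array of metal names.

zinc: T>10 °C ⇒ hinge -0.071·(27.1−10) = -1.2141
  SO₂ term: 0.0129·3.2^0.44·exp(0.046·70-1.2141) = 0.16
  Cl⁻ term: 0.0175·244.4^0.57·exp(0.008·70+0.085·27.1) = 7.045
  sum: 0.16 + 7.045 → r_corr = 7.205 μm/a
copper: T>10 °C ⇒ hinge -0.080·(27.1−10) = -1.3680
  Pd branch = 0.0053·Pd^0.26·e^(0.059·RH+f) = 0.1135 μm/a
  Cl⁻ term: 0.01025·244.4^0.27·exp(0.036·70+0.049·27.1) = 2.121
  r_corr = 0.1135 + 2.121 = 2.235 μm/a
Ordering by μm/a: zinc (7.2) > copper (2.23)

["zinc", "copper"]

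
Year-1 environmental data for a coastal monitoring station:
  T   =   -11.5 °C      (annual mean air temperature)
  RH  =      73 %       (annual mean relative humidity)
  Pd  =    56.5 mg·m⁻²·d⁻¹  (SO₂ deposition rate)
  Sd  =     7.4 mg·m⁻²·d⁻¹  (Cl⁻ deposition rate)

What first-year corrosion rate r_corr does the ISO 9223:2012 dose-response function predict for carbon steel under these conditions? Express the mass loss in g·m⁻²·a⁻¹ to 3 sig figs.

r_corr = 38.8 g·m⁻²·a⁻¹

carbon steel: temperature factor f = +0.150·(-21.5) = -3.2250
  sulphur-dioxide contribution → 2.469 μm/a
  chloride contribution → 2.477 μm/a
  total first-year rate 4.946 μm/a
Convert to mass loss: 4.946 μm/a × 7.85 g/cm³ = 38.83 g·m⁻²·a⁻¹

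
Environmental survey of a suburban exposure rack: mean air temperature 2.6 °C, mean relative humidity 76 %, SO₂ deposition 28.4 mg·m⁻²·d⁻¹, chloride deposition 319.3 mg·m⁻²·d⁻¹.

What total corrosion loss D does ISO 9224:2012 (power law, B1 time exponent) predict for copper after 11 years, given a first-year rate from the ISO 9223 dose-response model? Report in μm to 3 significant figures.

copper: T≤10 °C ⇒ hinge +0.126·(2.6−10) = -0.9324
  SO₂ term: 0.0053·28.4^0.26·exp(0.059·76-0.9324) = 0.4411
  Sd branch = 0.01025·Sd^0.27·e^(0.036·RH+0.049·T) = 0.852 μm/a
  sum: 0.4411 + 0.852 → r_corr = 1.293 μm/a
ISO 9224: D(t) = r_corr · t^b with b = 0.667 (copper, B1)
  D(11) = 1.293 × 11^0.667 = 1.293 × 4.95 = 6.401 μm

D(11) = 6.40 μm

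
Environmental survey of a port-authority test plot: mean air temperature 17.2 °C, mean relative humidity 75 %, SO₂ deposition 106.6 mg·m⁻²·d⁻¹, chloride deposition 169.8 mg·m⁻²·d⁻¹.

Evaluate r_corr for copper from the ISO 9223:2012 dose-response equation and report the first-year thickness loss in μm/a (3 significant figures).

copper: temperature factor f = -0.080·(7.2) = -0.5760
  Pd branch = 0.0053·Pd^0.26·e^(0.059·RH+f) = 0.8377 μm/a
  Cl⁻ term: 0.01025·169.8^0.27·exp(0.036·75+0.049·17.2) = 1.417
  r_corr = 0.8377 + 1.417 = 2.255 μm/a

r_corr = 2.25 μm/a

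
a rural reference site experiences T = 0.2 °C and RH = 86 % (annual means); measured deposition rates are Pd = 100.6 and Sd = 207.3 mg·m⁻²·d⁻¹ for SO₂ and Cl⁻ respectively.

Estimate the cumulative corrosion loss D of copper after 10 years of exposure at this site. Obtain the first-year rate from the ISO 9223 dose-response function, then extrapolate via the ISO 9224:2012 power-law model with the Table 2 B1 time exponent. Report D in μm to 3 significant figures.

D(10) = 8.28 μm

copper: temperature factor f = +0.126·(-9.8) = -1.2348
  sulphur-dioxide contribution → 0.8171 μm/a
  chloride contribution → 0.9661 μm/a
  ⇒ r_corr(copper) = 1.783 μm/a
Long-term exponent b (ISO 9224 Table 2, B1) = 0.667
  D(10) = 1.783 × 10^0.667 = 1.783 × 4.645 = 8.284 μm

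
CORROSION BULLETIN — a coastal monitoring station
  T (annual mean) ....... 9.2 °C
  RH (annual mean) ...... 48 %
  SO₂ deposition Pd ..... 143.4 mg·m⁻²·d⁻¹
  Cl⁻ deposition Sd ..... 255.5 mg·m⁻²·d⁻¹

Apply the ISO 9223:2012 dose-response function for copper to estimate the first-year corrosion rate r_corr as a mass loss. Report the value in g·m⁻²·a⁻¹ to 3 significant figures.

r_corr = 6.28 g·m⁻²·a⁻¹

copper: T≤10 °C ⇒ hinge +0.126·(9.2−10) = -0.1008
  Pd branch = 0.0053·Pd^0.26·e^(0.059·RH+f) = 0.2959 μm/a
  Cl⁻ term: 0.01025·255.5^0.27·exp(0.036·48+0.049·9.2) = 0.4045
  r_corr = 0.2959 + 0.4045 = 0.7004 μm/a
Convert to mass loss: 0.7004 μm/a × 8.96 g/cm³ = 6.276 g·m⁻²·a⁻¹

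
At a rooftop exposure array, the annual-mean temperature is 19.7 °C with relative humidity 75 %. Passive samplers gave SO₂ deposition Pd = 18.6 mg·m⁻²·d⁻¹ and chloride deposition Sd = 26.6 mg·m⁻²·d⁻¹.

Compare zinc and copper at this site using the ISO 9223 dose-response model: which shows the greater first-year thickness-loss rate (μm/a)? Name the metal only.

zinc: temperature factor f = -0.071·(9.7) = -0.6887
  sulphur-dioxide contribution → 0.7386 μm/a
  chloride contribution → 1.104 μm/a
  total first-year rate 1.843 μm/a
copper: f(T) = -0.080·(T−10) [T>10 °C] = -0.7760
  sulphur-dioxide contribution → 0.4356 μm/a
  chloride contribution → 0.9711 μm/a
  total first-year rate 1.407 μm/a
Ordering by μm/a: zinc (1.84) > copper (1.41)

zinc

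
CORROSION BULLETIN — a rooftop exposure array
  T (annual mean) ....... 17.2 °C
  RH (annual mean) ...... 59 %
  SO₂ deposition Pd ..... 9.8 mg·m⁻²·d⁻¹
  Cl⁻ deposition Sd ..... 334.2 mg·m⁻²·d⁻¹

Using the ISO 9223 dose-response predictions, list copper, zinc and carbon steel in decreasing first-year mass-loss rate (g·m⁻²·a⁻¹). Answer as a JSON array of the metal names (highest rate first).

copper: f(T) = -0.080·(T−10) [T>10 °C] = -0.5760
  Pd branch = 0.0053·Pd^0.26·e^(0.059·RH+f) = 0.1752 μm/a
  Cl⁻ term: 0.01025·334.2^0.27·exp(0.036·59+0.049·17.2) = 0.9565
  r_corr = 0.1752 + 0.9565 = 1.132 μm/a
  mass loss = 1.132 μm/a × 8.96 g/cm³ = 10.14 g·m⁻²·a⁻¹
zinc: temperature factor f = -0.071·(7.2) = -0.5112
  Pd branch = 0.0129·Pd^0.44·e^(0.046·RH+f) = 0.3187 μm/a
  Cl⁻ term: 0.0175·334.2^0.57·exp(0.008·59+0.085·17.2) = 3.324
  sum: 0.3187 + 3.324 → r_corr = 3.643 μm/a
  mass loss = 3.643 μm/a × 7.14 g/cm³ = 26.01 g·m⁻²·a⁻¹
carbon steel: T>10 °C ⇒ hinge -0.054·(17.2−10) = -0.3888
  SO₂ term: 1.77·9.8^0.52·exp(0.02·59-0.3888) = 12.79
  Cl⁻ term: 0.102·334.2^0.62·exp(0.033·59+0.04·17.2) = 52.22
  sum: 12.79 + 52.22 → r_corr = 65.02 μm/a
  mass loss = 65.02 μm/a × 7.85 g/cm³ = 510.4 g·m⁻²·a⁻¹
Ordering by g·m⁻²·a⁻¹: carbon steel (510) > zinc (26) > copper (10.1)

["carbon steel", "zinc", "copper"]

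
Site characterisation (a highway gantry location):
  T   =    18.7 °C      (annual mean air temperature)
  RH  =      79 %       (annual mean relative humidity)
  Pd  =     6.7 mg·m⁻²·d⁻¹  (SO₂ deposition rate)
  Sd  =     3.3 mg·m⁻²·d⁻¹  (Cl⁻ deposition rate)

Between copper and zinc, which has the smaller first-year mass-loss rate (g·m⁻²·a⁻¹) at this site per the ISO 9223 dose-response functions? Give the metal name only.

copper: temperature factor f = -0.080·(8.7) = -0.6960
  sulphur-dioxide contribution → 0.4582 μm/a
  chloride contribution → 0.6079 μm/a
  ⇒ r_corr(copper) = 1.066 μm/a
  mass loss = 1.066 μm/a × 8.96 g/cm³ = 9.552 g·m⁻²·a⁻¹
zinc: f(T) = -0.071·(T−10) [T>10 °C] = -0.6177
  sulphur-dioxide contribution → 0.6082 μm/a
  chloride contribution → 0.3187 μm/a
  total first-year rate 0.9269 μm/a
  mass loss = 0.9269 μm/a × 7.14 g/cm³ = 6.618 g·m⁻²·a⁻¹
Ordering by g·m⁻²·a⁻¹: copper (9.55) > zinc (6.62)

zinc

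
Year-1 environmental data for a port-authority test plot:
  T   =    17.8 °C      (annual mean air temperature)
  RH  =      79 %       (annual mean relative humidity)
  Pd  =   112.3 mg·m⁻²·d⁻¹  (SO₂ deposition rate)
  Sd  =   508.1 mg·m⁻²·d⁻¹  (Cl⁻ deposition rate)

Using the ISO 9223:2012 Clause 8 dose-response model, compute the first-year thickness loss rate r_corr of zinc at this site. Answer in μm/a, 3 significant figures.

r_corr = 7.45 μm/a

zinc: temperature factor f = -0.071·(7.8) = -0.5538
  Pd branch = 0.0129·Pd^0.44·e^(0.046·RH+f) = 2.241 μm/a
  Cl⁻ term: 0.0175·508.1^0.57·exp(0.008·79+0.085·17.8) = 5.212
  r_corr = 2.241 + 5.212 = 7.453 μm/a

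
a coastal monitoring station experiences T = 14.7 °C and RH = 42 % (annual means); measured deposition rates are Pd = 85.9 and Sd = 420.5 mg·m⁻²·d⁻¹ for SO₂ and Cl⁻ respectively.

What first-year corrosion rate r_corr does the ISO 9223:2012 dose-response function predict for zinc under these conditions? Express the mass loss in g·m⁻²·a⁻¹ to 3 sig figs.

zinc: T>10 °C ⇒ hinge -0.071·(14.7−10) = -0.3337
  sulphur-dioxide contribution → 0.4526 μm/a
  chloride contribution → 2.674 μm/a
  total first-year rate 3.127 μm/a
Convert to mass loss: 3.127 μm/a × 7.14 g/cm³ = 22.32 g·m⁻²·a⁻¹

r_corr = 22.3 g·m⁻²·a⁻¹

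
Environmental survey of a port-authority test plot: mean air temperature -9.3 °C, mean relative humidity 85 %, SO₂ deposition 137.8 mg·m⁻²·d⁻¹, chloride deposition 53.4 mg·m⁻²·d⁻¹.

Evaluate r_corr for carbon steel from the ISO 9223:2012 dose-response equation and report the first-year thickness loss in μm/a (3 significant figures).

carbon steel: f(T) = +0.150·(T−10) [T≤10 °C] = -2.8950
  Pd branch = 1.77·Pd^0.52·e^(0.02·RH+f) = 6.941 μm/a
  Sd branch = 0.102·Sd^0.62·e^(0.033·RH+0.04·T) = 13.69 μm/a
  sum: 6.941 + 13.69 → r_corr = 20.63 μm/a

r_corr = 20.6 μm/a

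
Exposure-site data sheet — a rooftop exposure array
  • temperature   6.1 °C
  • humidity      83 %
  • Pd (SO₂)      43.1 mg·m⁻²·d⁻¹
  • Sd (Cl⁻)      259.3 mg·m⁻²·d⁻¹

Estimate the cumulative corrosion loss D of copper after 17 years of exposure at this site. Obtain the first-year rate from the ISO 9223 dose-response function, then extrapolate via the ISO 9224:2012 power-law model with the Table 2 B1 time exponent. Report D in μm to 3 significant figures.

D(17) = 15.8 μm

copper: T≤10 °C ⇒ hinge +0.126·(6.1−10) = -0.4914
  Pd branch = 0.0053·Pd^0.26·e^(0.059·RH+f) = 1.155 μm/a
  Cl⁻ term: 0.01025·259.3^0.27·exp(0.036·83+0.049·6.1) = 1.23
  sum: 1.155 + 1.23 → r_corr = 2.385 μm/a
Long-term exponent b (ISO 9224 Table 2, B1) = 0.667
  D(17) = 2.385 × 17^0.667 = 2.385 × 6.618 = 15.78 μm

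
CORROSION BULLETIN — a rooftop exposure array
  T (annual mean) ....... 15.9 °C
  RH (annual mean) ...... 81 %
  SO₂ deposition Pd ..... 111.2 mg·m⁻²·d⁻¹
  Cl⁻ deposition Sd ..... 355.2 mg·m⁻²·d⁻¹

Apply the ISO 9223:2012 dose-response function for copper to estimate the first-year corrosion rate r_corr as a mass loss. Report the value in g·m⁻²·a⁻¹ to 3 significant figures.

copper: f(T) = -0.080·(T−10) [T>10 °C] = -0.4720
  SO₂ term: 0.0053·111.2^0.26·exp(0.059·81-0.4720) = 1.339
  Sd branch = 0.01025·Sd^0.27·e^(0.036·RH+0.049·T) = 2.014 μm/a
  r_corr = 1.339 + 2.014 = 3.353 μm/a
Convert to mass loss: 3.353 μm/a × 8.96 g/cm³ = 30.04 g·m⁻²·a⁻¹

r_corr = 30.0 g·m⁻²·a⁻¹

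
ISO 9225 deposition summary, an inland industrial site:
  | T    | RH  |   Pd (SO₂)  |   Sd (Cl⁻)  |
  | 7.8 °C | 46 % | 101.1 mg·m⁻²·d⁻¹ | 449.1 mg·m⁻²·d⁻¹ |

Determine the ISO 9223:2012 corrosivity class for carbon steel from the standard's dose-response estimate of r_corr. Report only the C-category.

C4

carbon steel: temperature factor f = +0.150·(-2.2) = -0.3300
  sulphur-dioxide contribution → 35.21 μm/a
  chloride contribution → 28.04 μm/a
  ⇒ r_corr(carbon steel) = 63.25 μm/a
63.3 μm/a falls in (50, 80] for carbon steel → category C4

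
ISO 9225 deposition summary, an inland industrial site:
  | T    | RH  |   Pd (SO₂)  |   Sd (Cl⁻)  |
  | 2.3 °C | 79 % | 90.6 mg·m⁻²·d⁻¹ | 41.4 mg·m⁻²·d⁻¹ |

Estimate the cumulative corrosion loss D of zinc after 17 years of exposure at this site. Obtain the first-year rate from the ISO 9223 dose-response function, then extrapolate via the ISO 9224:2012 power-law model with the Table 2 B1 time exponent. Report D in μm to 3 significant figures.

D(17) = 29.8 μm

zinc: f(T) = +0.038·(T−10) [T≤10 °C] = -0.2926
  SO₂ term: 0.0129·90.6^0.44·exp(0.046·79-0.2926) = 2.648
  Cl⁻ term: 0.0175·41.4^0.57·exp(0.008·79+0.085·2.3) = 0.3343
  sum: 2.648 + 0.3343 → r_corr = 2.982 μm/a
ISO 9224: D(t) = r_corr · t^b with b = 0.813 (zinc, B1)
  D(17) = 2.982 × 17^0.813 = 2.982 × 10.01 = 29.84 μm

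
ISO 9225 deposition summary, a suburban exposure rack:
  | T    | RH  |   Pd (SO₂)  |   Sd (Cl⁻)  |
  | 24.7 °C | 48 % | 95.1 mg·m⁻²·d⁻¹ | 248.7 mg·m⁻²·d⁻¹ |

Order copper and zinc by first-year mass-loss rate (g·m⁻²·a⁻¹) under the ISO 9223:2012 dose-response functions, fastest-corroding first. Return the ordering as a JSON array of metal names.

["zinc", "copper"]

copper: T>10 °C ⇒ hinge -0.080·(24.7−10) = -1.1760
  SO₂ term: 0.0053·95.1^0.26·exp(0.059·48-1.1760) = 0.09074
  Cl⁻ term: 0.01025·248.7^0.27·exp(0.036·48+0.049·24.7) = 0.8583
  r_corr = 0.09074 + 0.8583 = 0.949 μm/a
  mass loss = 0.949 μm/a × 8.96 g/cm³ = 8.503 g·m⁻²·a⁻¹
zinc: T>10 °C ⇒ hinge -0.071·(24.7−10) = -1.0437
  SO₂ term: 0.0129·95.1^0.44·exp(0.046·48-1.0437) = 0.3066
  Cl⁻ term: 0.0175·248.7^0.57·exp(0.008·48+0.085·24.7) = 4.866
  r_corr = 0.3066 + 4.866 = 5.172 μm/a
  mass loss = 5.172 μm/a × 7.14 g/cm³ = 36.93 g·m⁻²·a⁻¹
Ordering by g·m⁻²·a⁻¹: zinc (36.9) > copper (8.5)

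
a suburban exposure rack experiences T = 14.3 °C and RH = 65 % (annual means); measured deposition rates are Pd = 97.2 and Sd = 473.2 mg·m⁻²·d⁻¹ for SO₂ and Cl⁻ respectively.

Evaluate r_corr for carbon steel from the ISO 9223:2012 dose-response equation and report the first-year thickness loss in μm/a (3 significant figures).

carbon steel: f(T) = -0.054·(T−10) [T>10 °C] = -0.2322
  SO₂ term: 1.77·97.2^0.52·exp(0.02·65-0.2322) = 55.63
  Sd branch = 0.102·Sd^0.62·e^(0.033·RH+0.04·T) = 70.32 μm/a
  r_corr = 55.63 + 70.32 = 126 μm/a

r_corr = 126 μm/a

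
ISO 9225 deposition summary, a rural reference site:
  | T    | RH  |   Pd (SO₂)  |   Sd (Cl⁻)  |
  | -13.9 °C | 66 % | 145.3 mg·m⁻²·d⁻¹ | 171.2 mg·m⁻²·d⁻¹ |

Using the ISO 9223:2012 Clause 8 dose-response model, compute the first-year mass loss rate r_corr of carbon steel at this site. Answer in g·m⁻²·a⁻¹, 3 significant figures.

carbon steel: f(T) = +0.150·(T−10) [T≤10 °C] = -3.5850
  SO₂ term: 1.77·145.3^0.52·exp(0.02·66-3.5850) = 2.447
  Sd branch = 0.102·Sd^0.62·e^(0.033·RH+0.04·T) = 12.53 μm/a
  sum: 2.447 + 12.53 → r_corr = 14.97 μm/a
Convert to mass loss: 14.97 μm/a × 7.85 g/cm³ = 117.5 g·m⁻²·a⁻¹

r_corr = 118 g·m⁻²·a⁻¹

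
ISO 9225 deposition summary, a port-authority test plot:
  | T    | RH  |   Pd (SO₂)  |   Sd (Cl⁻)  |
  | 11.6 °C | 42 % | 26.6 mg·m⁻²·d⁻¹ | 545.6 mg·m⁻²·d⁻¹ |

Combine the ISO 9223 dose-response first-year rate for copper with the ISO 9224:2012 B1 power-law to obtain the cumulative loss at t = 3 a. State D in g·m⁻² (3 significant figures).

D(3) = 10.8 g·m⁻²

copper: T>10 °C ⇒ hinge -0.080·(11.6−10) = -0.1280
  sulphur-dioxide contribution → 0.1304 μm/a
  chloride contribution → 0.45 μm/a
  total first-year rate 0.5804 μm/a
ISO 9224: D(t) = r_corr · t^b with b = 0.667 (copper, B1)
  D(3) = 0.5804 × 3^0.667 = 0.5804 × 2.081 = 1.208 μm
  Mass loss = 1.208 μm × 8.96 g/cm³ = 10.82 g·m⁻²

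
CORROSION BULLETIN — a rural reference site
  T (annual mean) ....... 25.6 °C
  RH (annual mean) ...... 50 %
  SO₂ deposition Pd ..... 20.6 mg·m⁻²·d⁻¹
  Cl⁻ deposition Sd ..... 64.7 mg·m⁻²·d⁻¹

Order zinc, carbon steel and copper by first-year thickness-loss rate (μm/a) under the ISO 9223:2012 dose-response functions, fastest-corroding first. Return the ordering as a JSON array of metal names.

["carbon steel", "zinc", "copper"]

zinc: T>10 °C ⇒ hinge -0.071·(25.6−10) = -1.1076
  Pd branch = 0.0129·Pd^0.44·e^(0.046·RH+f) = 0.1609 μm/a
  Sd branch = 0.0175·Sd^0.57·e^(0.008·RH+0.085·T) = 2.477 μm/a
  r_corr = 0.1609 + 2.477 = 2.638 μm/a
carbon steel: f(T) = -0.054·(T−10) [T>10 °C] = -0.8424
  Pd branch = 1.77·Pd^0.52·e^(0.02·RH+f) = 9.991 μm/a
  Cl⁻ term: 0.102·64.7^0.62·exp(0.033·50+0.04·25.6) = 19.62
  r_corr = 9.991 + 19.62 = 29.61 μm/a
copper: f(T) = -0.080·(T−10) [T>10 °C] = -1.2480
  SO₂ term: 0.0053·20.6^0.26·exp(0.059·50-1.2480) = 0.06383
  Cl⁻ term: 0.01025·64.7^0.27·exp(0.036·50+0.049·25.6) = 0.6702
  r_corr = 0.06383 + 0.6702 = 0.734 μm/a
Ordering by μm/a: carbon steel (29.6) > zinc (2.64) > copper (0.734)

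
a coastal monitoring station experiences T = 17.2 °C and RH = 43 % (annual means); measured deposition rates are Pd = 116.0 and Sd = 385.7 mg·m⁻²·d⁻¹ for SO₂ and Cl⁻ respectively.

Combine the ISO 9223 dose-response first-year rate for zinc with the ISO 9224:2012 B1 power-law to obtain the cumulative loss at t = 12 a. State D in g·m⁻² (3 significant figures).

zinc: f(T) = -0.071·(T−10) [T>10 °C] = -0.5112
  sulphur-dioxide contribution → 0.4529 μm/a
  chloride contribution → 3.173 μm/a
  total first-year rate 3.626 μm/a
ISO 9224: D(t) = r_corr · t^b with b = 0.813 (zinc, B1)
  D(12) = 3.626 × 12^0.813 = 3.626 × 7.54 = 27.34 μm
  Mass loss = 27.34 μm × 7.14 g/cm³ = 195.2 g·m⁻²

D(12) = 195 g·m⁻²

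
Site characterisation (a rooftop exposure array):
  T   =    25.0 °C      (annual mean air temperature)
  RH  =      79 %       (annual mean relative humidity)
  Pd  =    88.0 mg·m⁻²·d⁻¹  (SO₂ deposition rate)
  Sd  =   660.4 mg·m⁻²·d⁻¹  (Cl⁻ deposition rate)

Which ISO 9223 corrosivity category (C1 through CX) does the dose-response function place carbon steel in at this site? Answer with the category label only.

carbon steel: T>10 °C ⇒ hinge -0.054·(25.0−10) = -0.8100
  sulphur-dioxide contribution → 39.22 μm/a
  chloride contribution → 210.6 μm/a
  total first-year rate 249.8 μm/a
Category bounds: 200…700 μm/a bracket r_corr ⇒ CX

CX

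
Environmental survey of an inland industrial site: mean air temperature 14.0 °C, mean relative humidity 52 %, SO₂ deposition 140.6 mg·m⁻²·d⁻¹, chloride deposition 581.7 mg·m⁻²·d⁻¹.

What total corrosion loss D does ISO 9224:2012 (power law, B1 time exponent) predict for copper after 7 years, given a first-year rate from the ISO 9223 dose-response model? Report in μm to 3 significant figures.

copper: T>10 °C ⇒ hinge -0.080·(14.0−10) = -0.3200
  Pd branch = 0.0053·Pd^0.26·e^(0.059·RH+f) = 0.2994 μm/a
  Sd branch = 0.01025·Sd^0.27·e^(0.036·RH+0.049·T) = 0.7381 μm/a
  r_corr = 0.2994 + 0.7381 = 1.037 μm/a
Long-term exponent b (ISO 9224 Table 2, B1) = 0.667
  D(7) = 1.037 × 7^0.667 = 1.037 × 3.662 = 3.799 μm

D(7) = 3.80 μm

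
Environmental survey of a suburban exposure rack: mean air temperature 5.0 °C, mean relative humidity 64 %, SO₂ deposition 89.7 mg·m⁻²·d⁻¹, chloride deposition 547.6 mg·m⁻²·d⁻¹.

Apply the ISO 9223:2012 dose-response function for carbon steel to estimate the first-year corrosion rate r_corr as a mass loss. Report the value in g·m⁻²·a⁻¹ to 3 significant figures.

r_corr = 648 g·m⁻²·a⁻¹

carbon steel: temperature factor f = +0.150·(-5.0) = -0.7500
  sulphur-dioxide contribution → 31.16 μm/a
  chloride contribution → 51.35 μm/a
  total first-year rate 82.51 μm/a
Convert to mass loss: 82.51 μm/a × 7.85 g/cm³ = 647.7 g·m⁻²·a⁻¹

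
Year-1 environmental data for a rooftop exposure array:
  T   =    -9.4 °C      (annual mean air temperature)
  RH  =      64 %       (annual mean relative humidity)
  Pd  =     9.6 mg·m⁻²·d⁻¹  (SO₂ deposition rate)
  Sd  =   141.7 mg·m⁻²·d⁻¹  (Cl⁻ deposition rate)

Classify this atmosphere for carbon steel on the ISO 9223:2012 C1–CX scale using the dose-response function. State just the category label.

C2

carbon steel: temperature factor f = +0.150·(-19.4) = -2.9100
  SO₂ term: 1.77·9.6^0.52·exp(0.02·64-2.9100) = 1.124
  Cl⁻ term: 0.102·141.7^0.62·exp(0.033·64+0.04·-9.4) = 12.48
  r_corr = 1.124 + 12.48 = 13.61 μm/a
Category bounds: 1.3…25 μm/a bracket r_corr ⇒ C2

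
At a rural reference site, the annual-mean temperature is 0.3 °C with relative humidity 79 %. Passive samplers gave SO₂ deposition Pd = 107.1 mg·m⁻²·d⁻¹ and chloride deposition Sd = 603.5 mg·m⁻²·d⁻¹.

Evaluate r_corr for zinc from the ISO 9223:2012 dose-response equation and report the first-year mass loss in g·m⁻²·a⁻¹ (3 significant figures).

r_corr = 28.1 g·m⁻²·a⁻¹

zinc: temperature factor f = +0.038·(-9.7) = -0.3686
  SO₂ term: 0.0129·107.1^0.44·exp(0.046·79-0.3686) = 2.641
  Sd branch = 0.0175·Sd^0.57·e^(0.008·RH+0.085·T) = 1.299 μm/a
  r_corr = 2.641 + 1.299 = 3.94 μm/a
Convert to mass loss: 3.94 μm/a × 7.14 g/cm³ = 28.13 g·m⁻²·a⁻¹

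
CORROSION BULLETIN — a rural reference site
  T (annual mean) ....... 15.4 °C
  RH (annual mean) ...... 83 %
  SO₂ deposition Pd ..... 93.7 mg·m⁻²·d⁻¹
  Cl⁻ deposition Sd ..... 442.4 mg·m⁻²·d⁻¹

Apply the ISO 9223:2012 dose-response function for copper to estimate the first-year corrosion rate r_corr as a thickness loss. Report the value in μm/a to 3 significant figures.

copper: temperature factor f = -0.080·(5.4) = -0.4320
  Pd branch = 0.0053·Pd^0.26·e^(0.059·RH+f) = 1.5 μm/a
  Sd branch = 0.01025·Sd^0.27·e^(0.036·RH+0.049·T) = 2.241 μm/a
  sum: 1.5 + 2.241 → r_corr = 3.741 μm/a

r_corr = 3.74 μm/a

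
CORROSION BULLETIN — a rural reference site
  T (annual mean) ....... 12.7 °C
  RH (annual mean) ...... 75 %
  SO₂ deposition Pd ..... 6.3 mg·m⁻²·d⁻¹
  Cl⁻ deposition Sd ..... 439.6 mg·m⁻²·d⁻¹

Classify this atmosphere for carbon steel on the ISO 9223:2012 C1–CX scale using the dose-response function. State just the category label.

carbon steel: temperature factor f = -0.054·(2.7) = -0.1458
  Pd branch = 1.77·Pd^0.52·e^(0.02·RH+f) = 17.85 μm/a
  Sd branch = 0.102·Sd^0.62·e^(0.033·RH+0.04·T) = 87.66 μm/a
  sum: 17.85 + 87.66 → r_corr = 105.5 μm/a
106 μm/a falls in (80, 200] for carbon steel → category C5

C5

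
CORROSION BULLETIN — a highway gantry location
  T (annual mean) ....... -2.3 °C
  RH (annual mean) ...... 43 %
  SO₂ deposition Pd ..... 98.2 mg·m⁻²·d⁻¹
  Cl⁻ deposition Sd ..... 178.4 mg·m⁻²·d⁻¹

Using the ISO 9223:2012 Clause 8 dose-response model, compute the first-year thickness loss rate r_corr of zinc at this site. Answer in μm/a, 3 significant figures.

r_corr = 0.829 μm/a

zinc: f(T) = +0.038·(T−10) [T≤10 °C] = -0.4674
  sulphur-dioxide contribution → 0.4397 μm/a
  chloride contribution → 0.3898 μm/a
  ⇒ r_corr(zinc) = 0.8295 μm/a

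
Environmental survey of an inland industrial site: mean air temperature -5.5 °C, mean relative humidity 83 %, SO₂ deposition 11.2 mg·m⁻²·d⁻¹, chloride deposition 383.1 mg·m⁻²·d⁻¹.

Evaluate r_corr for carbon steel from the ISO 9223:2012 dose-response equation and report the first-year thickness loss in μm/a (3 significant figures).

carbon steel: T≤10 °C ⇒ hinge +0.150·(-5.5−10) = -2.3250
  sulphur-dioxide contribution → 3.197 μm/a
  chloride contribution → 50.61 μm/a
  total first-year rate 53.81 μm/a

r_corr = 53.8 μm/a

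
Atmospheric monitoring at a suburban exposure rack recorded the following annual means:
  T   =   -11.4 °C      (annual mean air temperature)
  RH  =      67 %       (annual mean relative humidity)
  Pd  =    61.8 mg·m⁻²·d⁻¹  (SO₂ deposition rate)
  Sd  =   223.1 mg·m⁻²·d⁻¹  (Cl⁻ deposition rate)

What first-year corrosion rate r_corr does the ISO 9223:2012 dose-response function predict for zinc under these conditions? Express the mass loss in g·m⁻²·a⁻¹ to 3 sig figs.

zinc: T≤10 °C ⇒ hinge +0.038·(-11.4−10) = -0.8132
  Pd branch = 0.0129·Pd^0.44·e^(0.046·RH+f) = 0.7655 μm/a
  Cl⁻ term: 0.0175·223.1^0.57·exp(0.008·67+0.085·-11.4) = 0.2475
  sum: 0.7655 + 0.2475 → r_corr = 1.013 μm/a
Convert to mass loss: 1.013 μm/a × 7.14 g/cm³ = 7.233 g·m⁻²·a⁻¹

r_corr = 7.23 g·m⁻²·a⁻¹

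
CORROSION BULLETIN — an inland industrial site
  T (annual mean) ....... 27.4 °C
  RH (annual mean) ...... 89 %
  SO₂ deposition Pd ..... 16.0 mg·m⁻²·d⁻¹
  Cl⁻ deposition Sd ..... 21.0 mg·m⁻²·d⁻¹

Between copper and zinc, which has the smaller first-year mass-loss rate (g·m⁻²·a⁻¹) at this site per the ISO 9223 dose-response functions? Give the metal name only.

copper: temperature factor f = -0.080·(17.4) = -1.3920
  sulphur-dioxide contribution → 0.5168 μm/a
  chloride contribution → 2.199 μm/a
  ⇒ r_corr(copper) = 2.716 μm/a
  mass loss = 2.716 μm/a × 8.96 g/cm³ = 24.34 g·m⁻²·a⁻¹
zinc: temperature factor f = -0.071·(17.4) = -1.2354
  sulphur-dioxide contribution → 0.7619 μm/a
  chloride contribution → 2.077 μm/a
  ⇒ r_corr(zinc) = 2.839 μm/a
  mass loss = 2.839 μm/a × 7.14 g/cm³ = 20.27 g·m⁻²·a⁻¹
Ordering by g·m⁻²·a⁻¹: copper (24.3) > zinc (20.3)

zinc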